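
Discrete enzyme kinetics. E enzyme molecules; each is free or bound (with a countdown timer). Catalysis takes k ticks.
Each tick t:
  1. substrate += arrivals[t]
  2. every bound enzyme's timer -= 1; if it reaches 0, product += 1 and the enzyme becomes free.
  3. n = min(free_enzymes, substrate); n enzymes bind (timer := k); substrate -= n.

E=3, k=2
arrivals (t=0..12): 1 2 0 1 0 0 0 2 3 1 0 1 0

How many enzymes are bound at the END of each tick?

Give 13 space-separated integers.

Answer: 1 3 2 1 1 0 0 2 3 3 3 2 1

Derivation:
t=0: arr=1 -> substrate=0 bound=1 product=0
t=1: arr=2 -> substrate=0 bound=3 product=0
t=2: arr=0 -> substrate=0 bound=2 product=1
t=3: arr=1 -> substrate=0 bound=1 product=3
t=4: arr=0 -> substrate=0 bound=1 product=3
t=5: arr=0 -> substrate=0 bound=0 product=4
t=6: arr=0 -> substrate=0 bound=0 product=4
t=7: arr=2 -> substrate=0 bound=2 product=4
t=8: arr=3 -> substrate=2 bound=3 product=4
t=9: arr=1 -> substrate=1 bound=3 product=6
t=10: arr=0 -> substrate=0 bound=3 product=7
t=11: arr=1 -> substrate=0 bound=2 product=9
t=12: arr=0 -> substrate=0 bound=1 product=10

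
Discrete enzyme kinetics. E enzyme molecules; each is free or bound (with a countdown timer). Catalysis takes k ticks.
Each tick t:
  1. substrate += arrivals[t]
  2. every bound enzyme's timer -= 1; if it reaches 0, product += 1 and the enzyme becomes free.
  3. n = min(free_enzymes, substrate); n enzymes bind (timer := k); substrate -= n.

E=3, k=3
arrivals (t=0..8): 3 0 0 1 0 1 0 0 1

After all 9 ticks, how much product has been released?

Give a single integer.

Answer: 5

Derivation:
t=0: arr=3 -> substrate=0 bound=3 product=0
t=1: arr=0 -> substrate=0 bound=3 product=0
t=2: arr=0 -> substrate=0 bound=3 product=0
t=3: arr=1 -> substrate=0 bound=1 product=3
t=4: arr=0 -> substrate=0 bound=1 product=3
t=5: arr=1 -> substrate=0 bound=2 product=3
t=6: arr=0 -> substrate=0 bound=1 product=4
t=7: arr=0 -> substrate=0 bound=1 product=4
t=8: arr=1 -> substrate=0 bound=1 product=5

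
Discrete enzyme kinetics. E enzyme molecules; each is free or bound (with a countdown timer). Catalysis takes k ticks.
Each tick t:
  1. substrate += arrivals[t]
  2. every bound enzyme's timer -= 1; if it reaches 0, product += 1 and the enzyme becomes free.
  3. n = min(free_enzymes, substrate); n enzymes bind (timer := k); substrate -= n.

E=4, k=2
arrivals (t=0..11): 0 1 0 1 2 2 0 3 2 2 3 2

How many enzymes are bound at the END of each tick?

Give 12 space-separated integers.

t=0: arr=0 -> substrate=0 bound=0 product=0
t=1: arr=1 -> substrate=0 bound=1 product=0
t=2: arr=0 -> substrate=0 bound=1 product=0
t=3: arr=1 -> substrate=0 bound=1 product=1
t=4: arr=2 -> substrate=0 bound=3 product=1
t=5: arr=2 -> substrate=0 bound=4 product=2
t=6: arr=0 -> substrate=0 bound=2 product=4
t=7: arr=3 -> substrate=0 bound=3 product=6
t=8: arr=2 -> substrate=1 bound=4 product=6
t=9: arr=2 -> substrate=0 bound=4 product=9
t=10: arr=3 -> substrate=2 bound=4 product=10
t=11: arr=2 -> substrate=1 bound=4 product=13

Answer: 0 1 1 1 3 4 2 3 4 4 4 4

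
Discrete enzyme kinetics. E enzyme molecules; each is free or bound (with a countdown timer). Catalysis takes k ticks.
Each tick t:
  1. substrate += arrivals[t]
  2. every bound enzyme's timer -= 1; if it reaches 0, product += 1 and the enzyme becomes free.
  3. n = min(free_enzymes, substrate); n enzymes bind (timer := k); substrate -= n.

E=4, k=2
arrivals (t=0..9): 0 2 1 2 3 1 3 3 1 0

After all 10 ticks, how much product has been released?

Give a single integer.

Answer: 13

Derivation:
t=0: arr=0 -> substrate=0 bound=0 product=0
t=1: arr=2 -> substrate=0 bound=2 product=0
t=2: arr=1 -> substrate=0 bound=3 product=0
t=3: arr=2 -> substrate=0 bound=3 product=2
t=4: arr=3 -> substrate=1 bound=4 product=3
t=5: arr=1 -> substrate=0 bound=4 product=5
t=6: arr=3 -> substrate=1 bound=4 product=7
t=7: arr=3 -> substrate=2 bound=4 product=9
t=8: arr=1 -> substrate=1 bound=4 product=11
t=9: arr=0 -> substrate=0 bound=3 product=13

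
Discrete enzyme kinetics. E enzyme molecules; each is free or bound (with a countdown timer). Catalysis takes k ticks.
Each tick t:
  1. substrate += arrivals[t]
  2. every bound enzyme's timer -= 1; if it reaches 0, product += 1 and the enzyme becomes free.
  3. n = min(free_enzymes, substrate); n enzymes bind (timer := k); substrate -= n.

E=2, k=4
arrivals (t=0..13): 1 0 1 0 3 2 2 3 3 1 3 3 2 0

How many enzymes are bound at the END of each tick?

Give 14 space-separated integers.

t=0: arr=1 -> substrate=0 bound=1 product=0
t=1: arr=0 -> substrate=0 bound=1 product=0
t=2: arr=1 -> substrate=0 bound=2 product=0
t=3: arr=0 -> substrate=0 bound=2 product=0
t=4: arr=3 -> substrate=2 bound=2 product=1
t=5: arr=2 -> substrate=4 bound=2 product=1
t=6: arr=2 -> substrate=5 bound=2 product=2
t=7: arr=3 -> substrate=8 bound=2 product=2
t=8: arr=3 -> substrate=10 bound=2 product=3
t=9: arr=1 -> substrate=11 bound=2 product=3
t=10: arr=3 -> substrate=13 bound=2 product=4
t=11: arr=3 -> substrate=16 bound=2 product=4
t=12: arr=2 -> substrate=17 bound=2 product=5
t=13: arr=0 -> substrate=17 bound=2 product=5

Answer: 1 1 2 2 2 2 2 2 2 2 2 2 2 2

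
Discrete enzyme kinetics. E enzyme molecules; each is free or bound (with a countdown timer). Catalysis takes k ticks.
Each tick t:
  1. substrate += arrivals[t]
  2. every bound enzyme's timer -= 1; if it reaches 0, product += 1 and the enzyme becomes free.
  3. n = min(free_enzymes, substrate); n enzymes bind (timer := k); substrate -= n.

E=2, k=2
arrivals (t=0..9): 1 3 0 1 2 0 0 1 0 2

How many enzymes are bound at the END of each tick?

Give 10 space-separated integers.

t=0: arr=1 -> substrate=0 bound=1 product=0
t=1: arr=3 -> substrate=2 bound=2 product=0
t=2: arr=0 -> substrate=1 bound=2 product=1
t=3: arr=1 -> substrate=1 bound=2 product=2
t=4: arr=2 -> substrate=2 bound=2 product=3
t=5: arr=0 -> substrate=1 bound=2 product=4
t=6: arr=0 -> substrate=0 bound=2 product=5
t=7: arr=1 -> substrate=0 bound=2 product=6
t=8: arr=0 -> substrate=0 bound=1 product=7
t=9: arr=2 -> substrate=0 bound=2 product=8

Answer: 1 2 2 2 2 2 2 2 1 2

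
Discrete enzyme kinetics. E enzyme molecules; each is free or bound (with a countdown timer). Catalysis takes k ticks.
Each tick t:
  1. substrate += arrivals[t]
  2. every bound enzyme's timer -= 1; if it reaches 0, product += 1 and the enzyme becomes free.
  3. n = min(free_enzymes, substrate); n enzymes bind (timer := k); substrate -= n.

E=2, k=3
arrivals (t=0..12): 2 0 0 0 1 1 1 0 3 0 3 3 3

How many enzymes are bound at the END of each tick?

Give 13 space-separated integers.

t=0: arr=2 -> substrate=0 bound=2 product=0
t=1: arr=0 -> substrate=0 bound=2 product=0
t=2: arr=0 -> substrate=0 bound=2 product=0
t=3: arr=0 -> substrate=0 bound=0 product=2
t=4: arr=1 -> substrate=0 bound=1 product=2
t=5: arr=1 -> substrate=0 bound=2 product=2
t=6: arr=1 -> substrate=1 bound=2 product=2
t=7: arr=0 -> substrate=0 bound=2 product=3
t=8: arr=3 -> substrate=2 bound=2 product=4
t=9: arr=0 -> substrate=2 bound=2 product=4
t=10: arr=3 -> substrate=4 bound=2 product=5
t=11: arr=3 -> substrate=6 bound=2 product=6
t=12: arr=3 -> substrate=9 bound=2 product=6

Answer: 2 2 2 0 1 2 2 2 2 2 2 2 2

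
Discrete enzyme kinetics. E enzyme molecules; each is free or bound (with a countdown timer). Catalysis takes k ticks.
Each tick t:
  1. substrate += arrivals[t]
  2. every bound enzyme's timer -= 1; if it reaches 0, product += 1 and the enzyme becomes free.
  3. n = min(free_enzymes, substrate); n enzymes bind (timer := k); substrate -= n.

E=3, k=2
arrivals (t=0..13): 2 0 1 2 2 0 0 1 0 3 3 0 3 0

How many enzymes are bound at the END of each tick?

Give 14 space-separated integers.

t=0: arr=2 -> substrate=0 bound=2 product=0
t=1: arr=0 -> substrate=0 bound=2 product=0
t=2: arr=1 -> substrate=0 bound=1 product=2
t=3: arr=2 -> substrate=0 bound=3 product=2
t=4: arr=2 -> substrate=1 bound=3 product=3
t=5: arr=0 -> substrate=0 bound=2 product=5
t=6: arr=0 -> substrate=0 bound=1 product=6
t=7: arr=1 -> substrate=0 bound=1 product=7
t=8: arr=0 -> substrate=0 bound=1 product=7
t=9: arr=3 -> substrate=0 bound=3 product=8
t=10: arr=3 -> substrate=3 bound=3 product=8
t=11: arr=0 -> substrate=0 bound=3 product=11
t=12: arr=3 -> substrate=3 bound=3 product=11
t=13: arr=0 -> substrate=0 bound=3 product=14

Answer: 2 2 1 3 3 2 1 1 1 3 3 3 3 3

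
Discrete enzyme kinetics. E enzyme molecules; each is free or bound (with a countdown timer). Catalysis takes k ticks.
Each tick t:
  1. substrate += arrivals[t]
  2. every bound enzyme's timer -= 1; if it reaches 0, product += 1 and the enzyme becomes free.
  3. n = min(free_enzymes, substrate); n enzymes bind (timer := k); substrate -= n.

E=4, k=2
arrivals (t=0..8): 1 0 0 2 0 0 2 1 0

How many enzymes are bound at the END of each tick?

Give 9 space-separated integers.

t=0: arr=1 -> substrate=0 bound=1 product=0
t=1: arr=0 -> substrate=0 bound=1 product=0
t=2: arr=0 -> substrate=0 bound=0 product=1
t=3: arr=2 -> substrate=0 bound=2 product=1
t=4: arr=0 -> substrate=0 bound=2 product=1
t=5: arr=0 -> substrate=0 bound=0 product=3
t=6: arr=2 -> substrate=0 bound=2 product=3
t=7: arr=1 -> substrate=0 bound=3 product=3
t=8: arr=0 -> substrate=0 bound=1 product=5

Answer: 1 1 0 2 2 0 2 3 1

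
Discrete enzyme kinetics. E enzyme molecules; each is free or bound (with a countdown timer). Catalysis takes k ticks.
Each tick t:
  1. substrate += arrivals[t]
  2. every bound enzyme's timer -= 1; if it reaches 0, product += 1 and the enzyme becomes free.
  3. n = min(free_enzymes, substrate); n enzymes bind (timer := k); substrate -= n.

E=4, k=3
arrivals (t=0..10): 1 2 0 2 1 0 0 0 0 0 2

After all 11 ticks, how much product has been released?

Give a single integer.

Answer: 6

Derivation:
t=0: arr=1 -> substrate=0 bound=1 product=0
t=1: arr=2 -> substrate=0 bound=3 product=0
t=2: arr=0 -> substrate=0 bound=3 product=0
t=3: arr=2 -> substrate=0 bound=4 product=1
t=4: arr=1 -> substrate=0 bound=3 product=3
t=5: arr=0 -> substrate=0 bound=3 product=3
t=6: arr=0 -> substrate=0 bound=1 product=5
t=7: arr=0 -> substrate=0 bound=0 product=6
t=8: arr=0 -> substrate=0 bound=0 product=6
t=9: arr=0 -> substrate=0 bound=0 product=6
t=10: arr=2 -> substrate=0 bound=2 product=6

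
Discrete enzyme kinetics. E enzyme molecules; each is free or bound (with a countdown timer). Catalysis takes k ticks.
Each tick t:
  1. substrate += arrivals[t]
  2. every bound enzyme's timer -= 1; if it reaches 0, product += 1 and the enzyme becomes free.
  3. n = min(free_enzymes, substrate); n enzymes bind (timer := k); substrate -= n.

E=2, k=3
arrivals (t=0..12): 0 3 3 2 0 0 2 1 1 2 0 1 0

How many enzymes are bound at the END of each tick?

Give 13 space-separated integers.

t=0: arr=0 -> substrate=0 bound=0 product=0
t=1: arr=3 -> substrate=1 bound=2 product=0
t=2: arr=3 -> substrate=4 bound=2 product=0
t=3: arr=2 -> substrate=6 bound=2 product=0
t=4: arr=0 -> substrate=4 bound=2 product=2
t=5: arr=0 -> substrate=4 bound=2 product=2
t=6: arr=2 -> substrate=6 bound=2 product=2
t=7: arr=1 -> substrate=5 bound=2 product=4
t=8: arr=1 -> substrate=6 bound=2 product=4
t=9: arr=2 -> substrate=8 bound=2 product=4
t=10: arr=0 -> substrate=6 bound=2 product=6
t=11: arr=1 -> substrate=7 bound=2 product=6
t=12: arr=0 -> substrate=7 bound=2 product=6

Answer: 0 2 2 2 2 2 2 2 2 2 2 2 2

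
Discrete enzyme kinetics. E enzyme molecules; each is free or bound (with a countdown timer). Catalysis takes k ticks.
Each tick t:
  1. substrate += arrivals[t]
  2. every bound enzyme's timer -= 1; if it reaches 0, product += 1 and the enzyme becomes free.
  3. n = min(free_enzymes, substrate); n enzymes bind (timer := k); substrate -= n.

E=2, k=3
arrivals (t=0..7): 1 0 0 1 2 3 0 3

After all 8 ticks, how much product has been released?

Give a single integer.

t=0: arr=1 -> substrate=0 bound=1 product=0
t=1: arr=0 -> substrate=0 bound=1 product=0
t=2: arr=0 -> substrate=0 bound=1 product=0
t=3: arr=1 -> substrate=0 bound=1 product=1
t=4: arr=2 -> substrate=1 bound=2 product=1
t=5: arr=3 -> substrate=4 bound=2 product=1
t=6: arr=0 -> substrate=3 bound=2 product=2
t=7: arr=3 -> substrate=5 bound=2 product=3

Answer: 3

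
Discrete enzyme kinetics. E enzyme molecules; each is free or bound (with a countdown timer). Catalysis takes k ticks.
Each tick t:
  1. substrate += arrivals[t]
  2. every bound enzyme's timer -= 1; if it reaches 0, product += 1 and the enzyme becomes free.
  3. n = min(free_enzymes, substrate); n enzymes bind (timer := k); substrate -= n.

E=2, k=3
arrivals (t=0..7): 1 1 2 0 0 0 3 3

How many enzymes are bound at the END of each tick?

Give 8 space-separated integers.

t=0: arr=1 -> substrate=0 bound=1 product=0
t=1: arr=1 -> substrate=0 bound=2 product=0
t=2: arr=2 -> substrate=2 bound=2 product=0
t=3: arr=0 -> substrate=1 bound=2 product=1
t=4: arr=0 -> substrate=0 bound=2 product=2
t=5: arr=0 -> substrate=0 bound=2 product=2
t=6: arr=3 -> substrate=2 bound=2 product=3
t=7: arr=3 -> substrate=4 bound=2 product=4

Answer: 1 2 2 2 2 2 2 2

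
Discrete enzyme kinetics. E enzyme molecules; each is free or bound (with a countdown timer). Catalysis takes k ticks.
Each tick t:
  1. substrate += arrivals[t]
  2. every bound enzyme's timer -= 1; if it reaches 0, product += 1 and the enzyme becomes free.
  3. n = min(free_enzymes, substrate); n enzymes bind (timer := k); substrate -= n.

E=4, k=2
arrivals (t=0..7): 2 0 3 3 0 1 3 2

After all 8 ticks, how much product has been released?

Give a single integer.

Answer: 9

Derivation:
t=0: arr=2 -> substrate=0 bound=2 product=0
t=1: arr=0 -> substrate=0 bound=2 product=0
t=2: arr=3 -> substrate=0 bound=3 product=2
t=3: arr=3 -> substrate=2 bound=4 product=2
t=4: arr=0 -> substrate=0 bound=3 product=5
t=5: arr=1 -> substrate=0 bound=3 product=6
t=6: arr=3 -> substrate=0 bound=4 product=8
t=7: arr=2 -> substrate=1 bound=4 product=9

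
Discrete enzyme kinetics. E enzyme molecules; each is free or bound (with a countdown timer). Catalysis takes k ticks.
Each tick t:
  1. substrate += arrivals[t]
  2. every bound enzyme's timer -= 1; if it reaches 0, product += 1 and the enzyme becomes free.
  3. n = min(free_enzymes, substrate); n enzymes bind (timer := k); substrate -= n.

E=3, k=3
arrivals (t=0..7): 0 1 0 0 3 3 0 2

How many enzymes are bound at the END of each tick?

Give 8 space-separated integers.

Answer: 0 1 1 1 3 3 3 3

Derivation:
t=0: arr=0 -> substrate=0 bound=0 product=0
t=1: arr=1 -> substrate=0 bound=1 product=0
t=2: arr=0 -> substrate=0 bound=1 product=0
t=3: arr=0 -> substrate=0 bound=1 product=0
t=4: arr=3 -> substrate=0 bound=3 product=1
t=5: arr=3 -> substrate=3 bound=3 product=1
t=6: arr=0 -> substrate=3 bound=3 product=1
t=7: arr=2 -> substrate=2 bound=3 product=4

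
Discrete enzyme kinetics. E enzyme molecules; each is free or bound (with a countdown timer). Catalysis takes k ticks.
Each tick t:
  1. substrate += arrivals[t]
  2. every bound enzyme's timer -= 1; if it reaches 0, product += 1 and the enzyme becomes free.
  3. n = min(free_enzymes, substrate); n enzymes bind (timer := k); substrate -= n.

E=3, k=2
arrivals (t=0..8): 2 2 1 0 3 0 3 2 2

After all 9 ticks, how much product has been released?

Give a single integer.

t=0: arr=2 -> substrate=0 bound=2 product=0
t=1: arr=2 -> substrate=1 bound=3 product=0
t=2: arr=1 -> substrate=0 bound=3 product=2
t=3: arr=0 -> substrate=0 bound=2 product=3
t=4: arr=3 -> substrate=0 bound=3 product=5
t=5: arr=0 -> substrate=0 bound=3 product=5
t=6: arr=3 -> substrate=0 bound=3 product=8
t=7: arr=2 -> substrate=2 bound=3 product=8
t=8: arr=2 -> substrate=1 bound=3 product=11

Answer: 11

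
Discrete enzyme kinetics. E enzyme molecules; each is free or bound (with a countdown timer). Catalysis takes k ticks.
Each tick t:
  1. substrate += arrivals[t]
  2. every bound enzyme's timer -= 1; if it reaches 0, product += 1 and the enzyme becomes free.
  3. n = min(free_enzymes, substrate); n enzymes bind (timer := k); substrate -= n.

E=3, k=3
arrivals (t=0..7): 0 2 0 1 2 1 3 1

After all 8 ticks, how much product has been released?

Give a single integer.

t=0: arr=0 -> substrate=0 bound=0 product=0
t=1: arr=2 -> substrate=0 bound=2 product=0
t=2: arr=0 -> substrate=0 bound=2 product=0
t=3: arr=1 -> substrate=0 bound=3 product=0
t=4: arr=2 -> substrate=0 bound=3 product=2
t=5: arr=1 -> substrate=1 bound=3 product=2
t=6: arr=3 -> substrate=3 bound=3 product=3
t=7: arr=1 -> substrate=2 bound=3 product=5

Answer: 5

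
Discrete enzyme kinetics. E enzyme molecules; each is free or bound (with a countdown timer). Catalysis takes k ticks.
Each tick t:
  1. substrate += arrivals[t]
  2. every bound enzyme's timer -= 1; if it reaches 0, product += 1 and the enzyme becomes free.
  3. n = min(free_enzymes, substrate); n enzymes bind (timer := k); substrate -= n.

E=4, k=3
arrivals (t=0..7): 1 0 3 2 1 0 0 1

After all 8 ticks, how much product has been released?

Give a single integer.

t=0: arr=1 -> substrate=0 bound=1 product=0
t=1: arr=0 -> substrate=0 bound=1 product=0
t=2: arr=3 -> substrate=0 bound=4 product=0
t=3: arr=2 -> substrate=1 bound=4 product=1
t=4: arr=1 -> substrate=2 bound=4 product=1
t=5: arr=0 -> substrate=0 bound=3 product=4
t=6: arr=0 -> substrate=0 bound=2 product=5
t=7: arr=1 -> substrate=0 bound=3 product=5

Answer: 5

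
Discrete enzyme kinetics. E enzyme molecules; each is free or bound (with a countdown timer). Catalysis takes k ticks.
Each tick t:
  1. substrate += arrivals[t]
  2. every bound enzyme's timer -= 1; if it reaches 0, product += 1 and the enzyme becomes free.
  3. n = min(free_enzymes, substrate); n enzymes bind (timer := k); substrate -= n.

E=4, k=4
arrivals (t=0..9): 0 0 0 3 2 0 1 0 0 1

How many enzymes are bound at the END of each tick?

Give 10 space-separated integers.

Answer: 0 0 0 3 4 4 4 3 2 3

Derivation:
t=0: arr=0 -> substrate=0 bound=0 product=0
t=1: arr=0 -> substrate=0 bound=0 product=0
t=2: arr=0 -> substrate=0 bound=0 product=0
t=3: arr=3 -> substrate=0 bound=3 product=0
t=4: arr=2 -> substrate=1 bound=4 product=0
t=5: arr=0 -> substrate=1 bound=4 product=0
t=6: arr=1 -> substrate=2 bound=4 product=0
t=7: arr=0 -> substrate=0 bound=3 product=3
t=8: arr=0 -> substrate=0 bound=2 product=4
t=9: arr=1 -> substrate=0 bound=3 product=4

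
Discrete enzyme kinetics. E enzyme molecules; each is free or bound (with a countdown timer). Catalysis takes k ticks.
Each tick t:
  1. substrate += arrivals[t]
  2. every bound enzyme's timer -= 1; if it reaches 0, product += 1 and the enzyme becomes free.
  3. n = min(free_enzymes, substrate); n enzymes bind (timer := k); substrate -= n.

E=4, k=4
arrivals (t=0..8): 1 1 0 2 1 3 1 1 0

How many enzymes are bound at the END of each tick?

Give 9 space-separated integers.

Answer: 1 2 2 4 4 4 4 4 4

Derivation:
t=0: arr=1 -> substrate=0 bound=1 product=0
t=1: arr=1 -> substrate=0 bound=2 product=0
t=2: arr=0 -> substrate=0 bound=2 product=0
t=3: arr=2 -> substrate=0 bound=4 product=0
t=4: arr=1 -> substrate=0 bound=4 product=1
t=5: arr=3 -> substrate=2 bound=4 product=2
t=6: arr=1 -> substrate=3 bound=4 product=2
t=7: arr=1 -> substrate=2 bound=4 product=4
t=8: arr=0 -> substrate=1 bound=4 product=5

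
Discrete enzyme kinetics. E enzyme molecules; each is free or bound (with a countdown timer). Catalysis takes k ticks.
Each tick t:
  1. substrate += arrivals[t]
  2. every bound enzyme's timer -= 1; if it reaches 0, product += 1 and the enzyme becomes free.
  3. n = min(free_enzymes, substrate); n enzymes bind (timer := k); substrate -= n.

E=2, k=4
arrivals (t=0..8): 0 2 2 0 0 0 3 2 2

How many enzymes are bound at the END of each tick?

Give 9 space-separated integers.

Answer: 0 2 2 2 2 2 2 2 2

Derivation:
t=0: arr=0 -> substrate=0 bound=0 product=0
t=1: arr=2 -> substrate=0 bound=2 product=0
t=2: arr=2 -> substrate=2 bound=2 product=0
t=3: arr=0 -> substrate=2 bound=2 product=0
t=4: arr=0 -> substrate=2 bound=2 product=0
t=5: arr=0 -> substrate=0 bound=2 product=2
t=6: arr=3 -> substrate=3 bound=2 product=2
t=7: arr=2 -> substrate=5 bound=2 product=2
t=8: arr=2 -> substrate=7 bound=2 product=2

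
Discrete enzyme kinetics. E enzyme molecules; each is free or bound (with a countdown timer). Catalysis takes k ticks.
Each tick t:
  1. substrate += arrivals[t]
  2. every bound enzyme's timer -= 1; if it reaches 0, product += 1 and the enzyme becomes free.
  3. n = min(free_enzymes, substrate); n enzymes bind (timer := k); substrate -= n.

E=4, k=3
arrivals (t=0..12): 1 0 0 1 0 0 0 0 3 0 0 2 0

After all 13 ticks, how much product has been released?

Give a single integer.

Answer: 5

Derivation:
t=0: arr=1 -> substrate=0 bound=1 product=0
t=1: arr=0 -> substrate=0 bound=1 product=0
t=2: arr=0 -> substrate=0 bound=1 product=0
t=3: arr=1 -> substrate=0 bound=1 product=1
t=4: arr=0 -> substrate=0 bound=1 product=1
t=5: arr=0 -> substrate=0 bound=1 product=1
t=6: arr=0 -> substrate=0 bound=0 product=2
t=7: arr=0 -> substrate=0 bound=0 product=2
t=8: arr=3 -> substrate=0 bound=3 product=2
t=9: arr=0 -> substrate=0 bound=3 product=2
t=10: arr=0 -> substrate=0 bound=3 product=2
t=11: arr=2 -> substrate=0 bound=2 product=5
t=12: arr=0 -> substrate=0 bound=2 product=5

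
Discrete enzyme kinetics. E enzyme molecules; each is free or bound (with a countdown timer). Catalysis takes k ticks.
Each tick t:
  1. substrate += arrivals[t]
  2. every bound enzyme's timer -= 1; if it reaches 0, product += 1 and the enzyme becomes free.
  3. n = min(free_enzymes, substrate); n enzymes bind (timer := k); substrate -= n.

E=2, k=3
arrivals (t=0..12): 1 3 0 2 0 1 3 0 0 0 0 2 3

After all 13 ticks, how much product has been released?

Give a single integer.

t=0: arr=1 -> substrate=0 bound=1 product=0
t=1: arr=3 -> substrate=2 bound=2 product=0
t=2: arr=0 -> substrate=2 bound=2 product=0
t=3: arr=2 -> substrate=3 bound=2 product=1
t=4: arr=0 -> substrate=2 bound=2 product=2
t=5: arr=1 -> substrate=3 bound=2 product=2
t=6: arr=3 -> substrate=5 bound=2 product=3
t=7: arr=0 -> substrate=4 bound=2 product=4
t=8: arr=0 -> substrate=4 bound=2 product=4
t=9: arr=0 -> substrate=3 bound=2 product=5
t=10: arr=0 -> substrate=2 bound=2 product=6
t=11: arr=2 -> substrate=4 bound=2 product=6
t=12: arr=3 -> substrate=6 bound=2 product=7

Answer: 7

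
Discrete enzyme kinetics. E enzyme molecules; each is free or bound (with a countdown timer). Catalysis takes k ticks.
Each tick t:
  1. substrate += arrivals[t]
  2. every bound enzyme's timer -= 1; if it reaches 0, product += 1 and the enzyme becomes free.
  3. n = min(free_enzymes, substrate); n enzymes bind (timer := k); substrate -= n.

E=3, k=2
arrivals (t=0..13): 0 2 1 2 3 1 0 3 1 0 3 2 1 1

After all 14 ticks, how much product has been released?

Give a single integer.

t=0: arr=0 -> substrate=0 bound=0 product=0
t=1: arr=2 -> substrate=0 bound=2 product=0
t=2: arr=1 -> substrate=0 bound=3 product=0
t=3: arr=2 -> substrate=0 bound=3 product=2
t=4: arr=3 -> substrate=2 bound=3 product=3
t=5: arr=1 -> substrate=1 bound=3 product=5
t=6: arr=0 -> substrate=0 bound=3 product=6
t=7: arr=3 -> substrate=1 bound=3 product=8
t=8: arr=1 -> substrate=1 bound=3 product=9
t=9: arr=0 -> substrate=0 bound=2 product=11
t=10: arr=3 -> substrate=1 bound=3 product=12
t=11: arr=2 -> substrate=2 bound=3 product=13
t=12: arr=1 -> substrate=1 bound=3 product=15
t=13: arr=1 -> substrate=1 bound=3 product=16

Answer: 16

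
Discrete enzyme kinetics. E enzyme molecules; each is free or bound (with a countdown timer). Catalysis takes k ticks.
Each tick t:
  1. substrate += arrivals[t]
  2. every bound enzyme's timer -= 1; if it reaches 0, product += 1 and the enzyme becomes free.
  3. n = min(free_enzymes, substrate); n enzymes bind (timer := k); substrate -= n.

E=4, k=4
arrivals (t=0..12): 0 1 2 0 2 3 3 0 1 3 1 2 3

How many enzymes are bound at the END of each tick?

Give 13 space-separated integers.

Answer: 0 1 3 3 4 4 4 4 4 4 4 4 4

Derivation:
t=0: arr=0 -> substrate=0 bound=0 product=0
t=1: arr=1 -> substrate=0 bound=1 product=0
t=2: arr=2 -> substrate=0 bound=3 product=0
t=3: arr=0 -> substrate=0 bound=3 product=0
t=4: arr=2 -> substrate=1 bound=4 product=0
t=5: arr=3 -> substrate=3 bound=4 product=1
t=6: arr=3 -> substrate=4 bound=4 product=3
t=7: arr=0 -> substrate=4 bound=4 product=3
t=8: arr=1 -> substrate=4 bound=4 product=4
t=9: arr=3 -> substrate=6 bound=4 product=5
t=10: arr=1 -> substrate=5 bound=4 product=7
t=11: arr=2 -> substrate=7 bound=4 product=7
t=12: arr=3 -> substrate=9 bound=4 product=8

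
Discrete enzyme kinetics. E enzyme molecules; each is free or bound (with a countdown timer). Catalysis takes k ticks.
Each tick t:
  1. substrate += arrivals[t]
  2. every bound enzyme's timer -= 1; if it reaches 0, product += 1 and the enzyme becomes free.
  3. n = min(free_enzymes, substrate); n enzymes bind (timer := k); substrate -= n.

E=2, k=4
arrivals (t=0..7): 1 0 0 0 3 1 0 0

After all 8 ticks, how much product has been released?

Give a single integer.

t=0: arr=1 -> substrate=0 bound=1 product=0
t=1: arr=0 -> substrate=0 bound=1 product=0
t=2: arr=0 -> substrate=0 bound=1 product=0
t=3: arr=0 -> substrate=0 bound=1 product=0
t=4: arr=3 -> substrate=1 bound=2 product=1
t=5: arr=1 -> substrate=2 bound=2 product=1
t=6: arr=0 -> substrate=2 bound=2 product=1
t=7: arr=0 -> substrate=2 bound=2 product=1

Answer: 1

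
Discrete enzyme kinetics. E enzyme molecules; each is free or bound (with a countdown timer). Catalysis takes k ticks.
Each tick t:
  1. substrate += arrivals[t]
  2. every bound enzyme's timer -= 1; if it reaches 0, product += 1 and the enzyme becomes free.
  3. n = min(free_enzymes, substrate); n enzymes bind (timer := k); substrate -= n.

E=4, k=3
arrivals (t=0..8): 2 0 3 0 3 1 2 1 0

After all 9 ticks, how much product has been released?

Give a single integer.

Answer: 8

Derivation:
t=0: arr=2 -> substrate=0 bound=2 product=0
t=1: arr=0 -> substrate=0 bound=2 product=0
t=2: arr=3 -> substrate=1 bound=4 product=0
t=3: arr=0 -> substrate=0 bound=3 product=2
t=4: arr=3 -> substrate=2 bound=4 product=2
t=5: arr=1 -> substrate=1 bound=4 product=4
t=6: arr=2 -> substrate=2 bound=4 product=5
t=7: arr=1 -> substrate=2 bound=4 product=6
t=8: arr=0 -> substrate=0 bound=4 product=8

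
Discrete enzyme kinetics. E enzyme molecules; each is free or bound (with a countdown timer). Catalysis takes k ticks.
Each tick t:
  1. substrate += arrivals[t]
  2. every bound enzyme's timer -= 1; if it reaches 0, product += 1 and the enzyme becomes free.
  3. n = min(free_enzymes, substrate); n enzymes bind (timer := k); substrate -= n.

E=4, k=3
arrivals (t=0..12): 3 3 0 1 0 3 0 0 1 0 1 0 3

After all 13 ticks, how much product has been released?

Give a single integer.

t=0: arr=3 -> substrate=0 bound=3 product=0
t=1: arr=3 -> substrate=2 bound=4 product=0
t=2: arr=0 -> substrate=2 bound=4 product=0
t=3: arr=1 -> substrate=0 bound=4 product=3
t=4: arr=0 -> substrate=0 bound=3 product=4
t=5: arr=3 -> substrate=2 bound=4 product=4
t=6: arr=0 -> substrate=0 bound=3 product=7
t=7: arr=0 -> substrate=0 bound=3 product=7
t=8: arr=1 -> substrate=0 bound=3 product=8
t=9: arr=0 -> substrate=0 bound=1 product=10
t=10: arr=1 -> substrate=0 bound=2 product=10
t=11: arr=0 -> substrate=0 bound=1 product=11
t=12: arr=3 -> substrate=0 bound=4 product=11

Answer: 11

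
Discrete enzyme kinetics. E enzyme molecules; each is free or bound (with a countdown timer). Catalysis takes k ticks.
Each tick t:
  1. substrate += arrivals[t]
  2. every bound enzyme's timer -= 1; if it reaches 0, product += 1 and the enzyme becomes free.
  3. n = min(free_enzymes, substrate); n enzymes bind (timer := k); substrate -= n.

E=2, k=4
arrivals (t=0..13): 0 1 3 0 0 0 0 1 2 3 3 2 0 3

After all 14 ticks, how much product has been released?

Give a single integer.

Answer: 5

Derivation:
t=0: arr=0 -> substrate=0 bound=0 product=0
t=1: arr=1 -> substrate=0 bound=1 product=0
t=2: arr=3 -> substrate=2 bound=2 product=0
t=3: arr=0 -> substrate=2 bound=2 product=0
t=4: arr=0 -> substrate=2 bound=2 product=0
t=5: arr=0 -> substrate=1 bound=2 product=1
t=6: arr=0 -> substrate=0 bound=2 product=2
t=7: arr=1 -> substrate=1 bound=2 product=2
t=8: arr=2 -> substrate=3 bound=2 product=2
t=9: arr=3 -> substrate=5 bound=2 product=3
t=10: arr=3 -> substrate=7 bound=2 product=4
t=11: arr=2 -> substrate=9 bound=2 product=4
t=12: arr=0 -> substrate=9 bound=2 product=4
t=13: arr=3 -> substrate=11 bound=2 product=5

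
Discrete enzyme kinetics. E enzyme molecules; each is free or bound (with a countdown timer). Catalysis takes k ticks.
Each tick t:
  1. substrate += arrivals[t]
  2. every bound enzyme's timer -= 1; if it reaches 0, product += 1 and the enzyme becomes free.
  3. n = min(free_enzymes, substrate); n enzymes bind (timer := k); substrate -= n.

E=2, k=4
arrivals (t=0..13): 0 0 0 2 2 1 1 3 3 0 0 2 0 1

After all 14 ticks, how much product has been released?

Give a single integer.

Answer: 4

Derivation:
t=0: arr=0 -> substrate=0 bound=0 product=0
t=1: arr=0 -> substrate=0 bound=0 product=0
t=2: arr=0 -> substrate=0 bound=0 product=0
t=3: arr=2 -> substrate=0 bound=2 product=0
t=4: arr=2 -> substrate=2 bound=2 product=0
t=5: arr=1 -> substrate=3 bound=2 product=0
t=6: arr=1 -> substrate=4 bound=2 product=0
t=7: arr=3 -> substrate=5 bound=2 product=2
t=8: arr=3 -> substrate=8 bound=2 product=2
t=9: arr=0 -> substrate=8 bound=2 product=2
t=10: arr=0 -> substrate=8 bound=2 product=2
t=11: arr=2 -> substrate=8 bound=2 product=4
t=12: arr=0 -> substrate=8 bound=2 product=4
t=13: arr=1 -> substrate=9 bound=2 product=4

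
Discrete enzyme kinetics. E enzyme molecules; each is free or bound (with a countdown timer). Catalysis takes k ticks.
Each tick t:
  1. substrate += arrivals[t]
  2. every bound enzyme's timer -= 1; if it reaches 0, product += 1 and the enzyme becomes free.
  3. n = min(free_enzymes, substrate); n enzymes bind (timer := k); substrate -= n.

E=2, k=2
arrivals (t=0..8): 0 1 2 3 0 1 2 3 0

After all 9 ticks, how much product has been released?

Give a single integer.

t=0: arr=0 -> substrate=0 bound=0 product=0
t=1: arr=1 -> substrate=0 bound=1 product=0
t=2: arr=2 -> substrate=1 bound=2 product=0
t=3: arr=3 -> substrate=3 bound=2 product=1
t=4: arr=0 -> substrate=2 bound=2 product=2
t=5: arr=1 -> substrate=2 bound=2 product=3
t=6: arr=2 -> substrate=3 bound=2 product=4
t=7: arr=3 -> substrate=5 bound=2 product=5
t=8: arr=0 -> substrate=4 bound=2 product=6

Answer: 6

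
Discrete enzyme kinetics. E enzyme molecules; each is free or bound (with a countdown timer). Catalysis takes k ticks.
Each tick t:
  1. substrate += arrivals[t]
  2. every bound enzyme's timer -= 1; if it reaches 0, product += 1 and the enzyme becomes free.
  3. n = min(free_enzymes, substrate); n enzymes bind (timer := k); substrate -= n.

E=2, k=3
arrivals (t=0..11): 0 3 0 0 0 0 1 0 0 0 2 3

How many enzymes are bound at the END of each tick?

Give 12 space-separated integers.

t=0: arr=0 -> substrate=0 bound=0 product=0
t=1: arr=3 -> substrate=1 bound=2 product=0
t=2: arr=0 -> substrate=1 bound=2 product=0
t=3: arr=0 -> substrate=1 bound=2 product=0
t=4: arr=0 -> substrate=0 bound=1 product=2
t=5: arr=0 -> substrate=0 bound=1 product=2
t=6: arr=1 -> substrate=0 bound=2 product=2
t=7: arr=0 -> substrate=0 bound=1 product=3
t=8: arr=0 -> substrate=0 bound=1 product=3
t=9: arr=0 -> substrate=0 bound=0 product=4
t=10: arr=2 -> substrate=0 bound=2 product=4
t=11: arr=3 -> substrate=3 bound=2 product=4

Answer: 0 2 2 2 1 1 2 1 1 0 2 2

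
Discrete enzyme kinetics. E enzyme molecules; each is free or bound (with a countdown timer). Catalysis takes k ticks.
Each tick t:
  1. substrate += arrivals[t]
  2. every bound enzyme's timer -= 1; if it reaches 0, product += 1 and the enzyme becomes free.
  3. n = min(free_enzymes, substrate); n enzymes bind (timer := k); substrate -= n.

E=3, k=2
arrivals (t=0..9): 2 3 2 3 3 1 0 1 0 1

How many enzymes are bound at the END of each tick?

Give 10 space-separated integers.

Answer: 2 3 3 3 3 3 3 3 3 3

Derivation:
t=0: arr=2 -> substrate=0 bound=2 product=0
t=1: arr=3 -> substrate=2 bound=3 product=0
t=2: arr=2 -> substrate=2 bound=3 product=2
t=3: arr=3 -> substrate=4 bound=3 product=3
t=4: arr=3 -> substrate=5 bound=3 product=5
t=5: arr=1 -> substrate=5 bound=3 product=6
t=6: arr=0 -> substrate=3 bound=3 product=8
t=7: arr=1 -> substrate=3 bound=3 product=9
t=8: arr=0 -> substrate=1 bound=3 product=11
t=9: arr=1 -> substrate=1 bound=3 product=12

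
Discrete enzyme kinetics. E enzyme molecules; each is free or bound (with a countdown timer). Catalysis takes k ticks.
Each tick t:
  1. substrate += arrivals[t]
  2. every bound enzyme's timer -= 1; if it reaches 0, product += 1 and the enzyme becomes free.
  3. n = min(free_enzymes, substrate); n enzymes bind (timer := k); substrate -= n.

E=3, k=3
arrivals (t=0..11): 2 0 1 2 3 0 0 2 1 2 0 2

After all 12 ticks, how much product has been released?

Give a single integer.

Answer: 9

Derivation:
t=0: arr=2 -> substrate=0 bound=2 product=0
t=1: arr=0 -> substrate=0 bound=2 product=0
t=2: arr=1 -> substrate=0 bound=3 product=0
t=3: arr=2 -> substrate=0 bound=3 product=2
t=4: arr=3 -> substrate=3 bound=3 product=2
t=5: arr=0 -> substrate=2 bound=3 product=3
t=6: arr=0 -> substrate=0 bound=3 product=5
t=7: arr=2 -> substrate=2 bound=3 product=5
t=8: arr=1 -> substrate=2 bound=3 product=6
t=9: arr=2 -> substrate=2 bound=3 product=8
t=10: arr=0 -> substrate=2 bound=3 product=8
t=11: arr=2 -> substrate=3 bound=3 product=9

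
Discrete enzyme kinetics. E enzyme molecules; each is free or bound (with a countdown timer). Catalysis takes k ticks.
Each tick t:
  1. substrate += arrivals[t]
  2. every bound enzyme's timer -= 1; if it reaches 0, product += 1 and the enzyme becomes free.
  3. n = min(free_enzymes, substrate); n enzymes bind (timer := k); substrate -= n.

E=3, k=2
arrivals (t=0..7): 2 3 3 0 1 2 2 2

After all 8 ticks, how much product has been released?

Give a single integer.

t=0: arr=2 -> substrate=0 bound=2 product=0
t=1: arr=3 -> substrate=2 bound=3 product=0
t=2: arr=3 -> substrate=3 bound=3 product=2
t=3: arr=0 -> substrate=2 bound=3 product=3
t=4: arr=1 -> substrate=1 bound=3 product=5
t=5: arr=2 -> substrate=2 bound=3 product=6
t=6: arr=2 -> substrate=2 bound=3 product=8
t=7: arr=2 -> substrate=3 bound=3 product=9

Answer: 9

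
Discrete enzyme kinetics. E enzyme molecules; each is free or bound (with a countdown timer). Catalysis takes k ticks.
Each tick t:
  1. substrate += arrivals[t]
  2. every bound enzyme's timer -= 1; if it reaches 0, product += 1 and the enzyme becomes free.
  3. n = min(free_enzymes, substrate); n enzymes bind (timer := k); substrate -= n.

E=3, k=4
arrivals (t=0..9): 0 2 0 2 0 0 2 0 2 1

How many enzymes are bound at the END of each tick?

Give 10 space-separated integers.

Answer: 0 2 2 3 3 2 3 3 3 3

Derivation:
t=0: arr=0 -> substrate=0 bound=0 product=0
t=1: arr=2 -> substrate=0 bound=2 product=0
t=2: arr=0 -> substrate=0 bound=2 product=0
t=3: arr=2 -> substrate=1 bound=3 product=0
t=4: arr=0 -> substrate=1 bound=3 product=0
t=5: arr=0 -> substrate=0 bound=2 product=2
t=6: arr=2 -> substrate=1 bound=3 product=2
t=7: arr=0 -> substrate=0 bound=3 product=3
t=8: arr=2 -> substrate=2 bound=3 product=3
t=9: arr=1 -> substrate=2 bound=3 product=4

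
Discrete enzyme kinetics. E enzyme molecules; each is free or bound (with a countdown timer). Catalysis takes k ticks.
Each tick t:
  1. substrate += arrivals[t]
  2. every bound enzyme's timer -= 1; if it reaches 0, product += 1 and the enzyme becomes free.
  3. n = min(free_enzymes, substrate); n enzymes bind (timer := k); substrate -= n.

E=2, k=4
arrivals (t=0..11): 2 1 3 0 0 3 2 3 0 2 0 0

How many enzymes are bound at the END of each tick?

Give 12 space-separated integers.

Answer: 2 2 2 2 2 2 2 2 2 2 2 2

Derivation:
t=0: arr=2 -> substrate=0 bound=2 product=0
t=1: arr=1 -> substrate=1 bound=2 product=0
t=2: arr=3 -> substrate=4 bound=2 product=0
t=3: arr=0 -> substrate=4 bound=2 product=0
t=4: arr=0 -> substrate=2 bound=2 product=2
t=5: arr=3 -> substrate=5 bound=2 product=2
t=6: arr=2 -> substrate=7 bound=2 product=2
t=7: arr=3 -> substrate=10 bound=2 product=2
t=8: arr=0 -> substrate=8 bound=2 product=4
t=9: arr=2 -> substrate=10 bound=2 product=4
t=10: arr=0 -> substrate=10 bound=2 product=4
t=11: arr=0 -> substrate=10 bound=2 product=4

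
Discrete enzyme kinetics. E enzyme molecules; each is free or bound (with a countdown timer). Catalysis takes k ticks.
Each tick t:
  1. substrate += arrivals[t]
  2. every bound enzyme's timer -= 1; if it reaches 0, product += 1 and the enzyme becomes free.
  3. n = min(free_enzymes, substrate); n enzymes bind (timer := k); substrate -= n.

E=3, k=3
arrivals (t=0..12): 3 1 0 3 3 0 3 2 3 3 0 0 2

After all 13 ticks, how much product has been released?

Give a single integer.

Answer: 12

Derivation:
t=0: arr=3 -> substrate=0 bound=3 product=0
t=1: arr=1 -> substrate=1 bound=3 product=0
t=2: arr=0 -> substrate=1 bound=3 product=0
t=3: arr=3 -> substrate=1 bound=3 product=3
t=4: arr=3 -> substrate=4 bound=3 product=3
t=5: arr=0 -> substrate=4 bound=3 product=3
t=6: arr=3 -> substrate=4 bound=3 product=6
t=7: arr=2 -> substrate=6 bound=3 product=6
t=8: arr=3 -> substrate=9 bound=3 product=6
t=9: arr=3 -> substrate=9 bound=3 product=9
t=10: arr=0 -> substrate=9 bound=3 product=9
t=11: arr=0 -> substrate=9 bound=3 product=9
t=12: arr=2 -> substrate=8 bound=3 product=12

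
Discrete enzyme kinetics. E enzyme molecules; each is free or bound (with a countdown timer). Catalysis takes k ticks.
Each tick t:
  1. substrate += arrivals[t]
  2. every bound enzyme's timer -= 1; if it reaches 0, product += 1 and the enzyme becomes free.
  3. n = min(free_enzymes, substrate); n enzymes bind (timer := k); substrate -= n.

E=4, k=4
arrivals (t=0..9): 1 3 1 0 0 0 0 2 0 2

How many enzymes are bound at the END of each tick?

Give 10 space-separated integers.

t=0: arr=1 -> substrate=0 bound=1 product=0
t=1: arr=3 -> substrate=0 bound=4 product=0
t=2: arr=1 -> substrate=1 bound=4 product=0
t=3: arr=0 -> substrate=1 bound=4 product=0
t=4: arr=0 -> substrate=0 bound=4 product=1
t=5: arr=0 -> substrate=0 bound=1 product=4
t=6: arr=0 -> substrate=0 bound=1 product=4
t=7: arr=2 -> substrate=0 bound=3 product=4
t=8: arr=0 -> substrate=0 bound=2 product=5
t=9: arr=2 -> substrate=0 bound=4 product=5

Answer: 1 4 4 4 4 1 1 3 2 4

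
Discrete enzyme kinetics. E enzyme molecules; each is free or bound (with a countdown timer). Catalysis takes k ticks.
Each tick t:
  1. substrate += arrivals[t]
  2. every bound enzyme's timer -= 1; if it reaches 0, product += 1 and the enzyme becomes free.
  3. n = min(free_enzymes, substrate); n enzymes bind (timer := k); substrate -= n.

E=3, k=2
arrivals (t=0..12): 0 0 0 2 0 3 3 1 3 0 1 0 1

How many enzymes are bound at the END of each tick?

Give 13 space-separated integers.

Answer: 0 0 0 2 2 3 3 3 3 3 3 2 3

Derivation:
t=0: arr=0 -> substrate=0 bound=0 product=0
t=1: arr=0 -> substrate=0 bound=0 product=0
t=2: arr=0 -> substrate=0 bound=0 product=0
t=3: arr=2 -> substrate=0 bound=2 product=0
t=4: arr=0 -> substrate=0 bound=2 product=0
t=5: arr=3 -> substrate=0 bound=3 product=2
t=6: arr=3 -> substrate=3 bound=3 product=2
t=7: arr=1 -> substrate=1 bound=3 product=5
t=8: arr=3 -> substrate=4 bound=3 product=5
t=9: arr=0 -> substrate=1 bound=3 product=8
t=10: arr=1 -> substrate=2 bound=3 product=8
t=11: arr=0 -> substrate=0 bound=2 product=11
t=12: arr=1 -> substrate=0 bound=3 product=11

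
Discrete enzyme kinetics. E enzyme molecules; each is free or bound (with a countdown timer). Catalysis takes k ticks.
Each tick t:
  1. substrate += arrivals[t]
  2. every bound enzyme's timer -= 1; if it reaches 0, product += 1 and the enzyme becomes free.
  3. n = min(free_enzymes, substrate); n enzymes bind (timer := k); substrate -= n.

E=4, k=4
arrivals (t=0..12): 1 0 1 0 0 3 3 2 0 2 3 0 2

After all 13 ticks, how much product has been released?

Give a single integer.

t=0: arr=1 -> substrate=0 bound=1 product=0
t=1: arr=0 -> substrate=0 bound=1 product=0
t=2: arr=1 -> substrate=0 bound=2 product=0
t=3: arr=0 -> substrate=0 bound=2 product=0
t=4: arr=0 -> substrate=0 bound=1 product=1
t=5: arr=3 -> substrate=0 bound=4 product=1
t=6: arr=3 -> substrate=2 bound=4 product=2
t=7: arr=2 -> substrate=4 bound=4 product=2
t=8: arr=0 -> substrate=4 bound=4 product=2
t=9: arr=2 -> substrate=3 bound=4 product=5
t=10: arr=3 -> substrate=5 bound=4 product=6
t=11: arr=0 -> substrate=5 bound=4 product=6
t=12: arr=2 -> substrate=7 bound=4 product=6

Answer: 6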